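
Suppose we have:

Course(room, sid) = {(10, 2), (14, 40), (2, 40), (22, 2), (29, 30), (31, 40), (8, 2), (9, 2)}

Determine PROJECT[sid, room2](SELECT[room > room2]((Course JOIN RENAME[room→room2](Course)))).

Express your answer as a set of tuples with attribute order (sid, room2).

{(2, 10), (2, 8), (2, 9), (40, 14), (40, 2)}

ρ[room→room2]: schema becomes (room2, sid); tuples unchanged.
Natural join on sid: {(10, 2, 10), (10, 2, 22), (10, 2, 8), (10, 2, 9), (14, 40, 14), (14, 40, 2), (14, 40, 31), (2, 40, 14), (2, 40, 2), (2, 40, 31), (22, 2, 10), (22, 2, 22), (22, 2, 8), (22, 2, 9), (29, 30, 29), (31, 40, 14), (31, 40, 2), (31, 40, 31), (8, 2, 10), (8, 2, 22), (8, 2, 8), (8, 2, 9), (9, 2, 10), (9, 2, 22), (9, 2, 8), (9, 2, 9)}
σ[room > room2]: keep tuples satisfying room > room2 → {(10, 2, 8), (10, 2, 9), (14, 40, 2), (22, 2, 10), (22, 2, 8), (22, 2, 9), (31, 40, 14), (31, 40, 2), (9, 2, 8)}
π[sid, room2]: project onto (sid, room2) (4 duplicate(s) eliminated) → {(2, 10), (2, 8), (2, 9), (40, 14), (40, 2)}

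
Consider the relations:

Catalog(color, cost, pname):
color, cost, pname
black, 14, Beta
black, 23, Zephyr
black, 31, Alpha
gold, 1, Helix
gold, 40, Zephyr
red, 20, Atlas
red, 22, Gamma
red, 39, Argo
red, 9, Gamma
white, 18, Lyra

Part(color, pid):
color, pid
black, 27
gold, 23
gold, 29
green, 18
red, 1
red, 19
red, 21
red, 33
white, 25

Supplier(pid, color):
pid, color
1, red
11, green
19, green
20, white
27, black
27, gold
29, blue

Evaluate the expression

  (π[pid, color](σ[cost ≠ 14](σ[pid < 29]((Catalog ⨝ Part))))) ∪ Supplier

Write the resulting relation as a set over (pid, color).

Natural join on color: {(black, 14, Beta, 27), (black, 23, Zephyr, 27), (black, 31, Alpha, 27), (gold, 1, Helix, 23), (gold, 1, Helix, 29), (gold, 40, Zephyr, 23), (gold, 40, Zephyr, 29), (red, 20, Atlas, 1), (red, 20, Atlas, 19), (red, 20, Atlas, 21), (red, 20, Atlas, 33), (red, 22, Gamma, 1), (red, 22, Gamma, 19), (red, 22, Gamma, 21), (red, 22, Gamma, 33), (red, 39, Argo, 1), (red, 39, Argo, 19), (red, 39, Argo, 21), (red, 39, Argo, 33), (red, 9, Gamma, 1), (red, 9, Gamma, 19), (red, 9, Gamma, 21), (red, 9, Gamma, 33), (white, 18, Lyra, 25)}
Selection pid < 29: {(black, 14, Beta, 27), (black, 23, Zephyr, 27), (black, 31, Alpha, 27), (gold, 1, Helix, 23), (gold, 40, Zephyr, 23), (red, 20, Atlas, 1), (red, 20, Atlas, 19), (red, 20, Atlas, 21), (red, 22, Gamma, 1), (red, 22, Gamma, 19), (red, 22, Gamma, 21), (red, 39, Argo, 1), (red, 39, Argo, 19), (red, 39, Argo, 21), (red, 9, Gamma, 1), (red, 9, Gamma, 19), (red, 9, Gamma, 21), (white, 18, Lyra, 25)}
Selection cost ≠ 14: {(black, 23, Zephyr, 27), (black, 31, Alpha, 27), (gold, 1, Helix, 23), (gold, 40, Zephyr, 23), (red, 20, Atlas, 1), (red, 20, Atlas, 19), (red, 20, Atlas, 21), (red, 22, Gamma, 1), (red, 22, Gamma, 19), (red, 22, Gamma, 21), (red, 39, Argo, 1), (red, 39, Argo, 19), (red, 39, Argo, 21), (red, 9, Gamma, 1), (red, 9, Gamma, 19), (red, 9, Gamma, 21), (white, 18, Lyra, 25)}
Keep only column(s) pid, color (11 duplicate(s) eliminated): {(1, red), (19, red), (21, red), (23, gold), (25, white), (27, black)}
Union: {(1, red), (19, red), (21, red), (23, gold), (25, white), (27, black)} with {(1, red), (11, green), (19, green), (20, white), (27, black), (27, gold), (29, blue)} → {(1, red), (11, green), (19, green), (19, red), (20, white), (21, red), (23, gold), (25, white), (27, black), (27, gold), (29, blue)}

{(1, red), (11, green), (19, green), (19, red), (20, white), (21, red), (23, gold), (25, white), (27, black), (27, gold), (29, blue)}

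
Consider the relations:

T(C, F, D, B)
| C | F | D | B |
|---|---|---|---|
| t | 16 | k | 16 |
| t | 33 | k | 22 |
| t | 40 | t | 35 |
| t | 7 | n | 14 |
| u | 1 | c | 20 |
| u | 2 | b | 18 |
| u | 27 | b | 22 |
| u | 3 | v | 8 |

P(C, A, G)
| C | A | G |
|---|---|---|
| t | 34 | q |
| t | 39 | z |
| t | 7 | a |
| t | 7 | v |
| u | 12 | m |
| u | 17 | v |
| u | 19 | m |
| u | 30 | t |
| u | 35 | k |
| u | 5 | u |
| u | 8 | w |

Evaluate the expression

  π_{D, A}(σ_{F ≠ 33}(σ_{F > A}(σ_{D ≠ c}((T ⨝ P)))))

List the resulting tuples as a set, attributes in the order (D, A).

Natural join on C: {(t, 16, k, 16, 34, q), (t, 16, k, 16, 39, z), (t, 16, k, 16, 7, a), (t, 16, k, 16, 7, v), (t, 33, k, 22, 34, q), (t, 33, k, 22, 39, z), (t, 33, k, 22, 7, a), (t, 33, k, 22, 7, v), (t, 40, t, 35, 34, q), (t, 40, t, 35, 39, z), (t, 40, t, 35, 7, a), (t, 40, t, 35, 7, v), (t, 7, n, 14, 34, q), (t, 7, n, 14, 39, z), (t, 7, n, 14, 7, a), (t, 7, n, 14, 7, v), (u, 1, c, 20, 12, m), (u, 1, c, 20, 17, v), (u, 1, c, 20, 19, m), (u, 1, c, 20, 30, t), (u, 1, c, 20, 35, k), (u, 1, c, 20, 5, u), (u, 1, c, 20, 8, w), (u, 2, b, 18, 12, m), (u, 2, b, 18, 17, v), (u, 2, b, 18, 19, m), (u, 2, b, 18, 30, t), (u, 2, b, 18, 35, k), (u, 2, b, 18, 5, u), (u, 2, b, 18, 8, w), (u, 27, b, 22, 12, m), (u, 27, b, 22, 17, v), (u, 27, b, 22, 19, m), (u, 27, b, 22, 30, t), (u, 27, b, 22, 35, k), (u, 27, b, 22, 5, u), (u, 27, b, 22, 8, w), (u, 3, v, 8, 12, m), (u, 3, v, 8, 17, v), (u, 3, v, 8, 19, m), (u, 3, v, 8, 30, t), (u, 3, v, 8, 35, k), (u, 3, v, 8, 5, u), (u, 3, v, 8, 8, w)}
Filtering on D ≠ c leaves {(t, 16, k, 16, 34, q), (t, 16, k, 16, 39, z), (t, 16, k, 16, 7, a), (t, 16, k, 16, 7, v), (t, 33, k, 22, 34, q), (t, 33, k, 22, 39, z), (t, 33, k, 22, 7, a), (t, 33, k, 22, 7, v), (t, 40, t, 35, 34, q), (t, 40, t, 35, 39, z), (t, 40, t, 35, 7, a), (t, 40, t, 35, 7, v), (t, 7, n, 14, 34, q), (t, 7, n, 14, 39, z), (t, 7, n, 14, 7, a), (t, 7, n, 14, 7, v), (u, 2, b, 18, 12, m), (u, 2, b, 18, 17, v), (u, 2, b, 18, 19, m), (u, 2, b, 18, 30, t), (u, 2, b, 18, 35, k), (u, 2, b, 18, 5, u), (u, 2, b, 18, 8, w), (u, 27, b, 22, 12, m), (u, 27, b, 22, 17, v), (u, 27, b, 22, 19, m), (u, 27, b, 22, 30, t), (u, 27, b, 22, 35, k), (u, 27, b, 22, 5, u), (u, 27, b, 22, 8, w), (u, 3, v, 8, 12, m), (u, 3, v, 8, 17, v), (u, 3, v, 8, 19, m), (u, 3, v, 8, 30, t), (u, 3, v, 8, 35, k), (u, 3, v, 8, 5, u), (u, 3, v, 8, 8, w)}.
Filtering on F > A leaves {(t, 16, k, 16, 7, a), (t, 16, k, 16, 7, v), (t, 33, k, 22, 7, a), (t, 33, k, 22, 7, v), (t, 40, t, 35, 34, q), (t, 40, t, 35, 39, z), (t, 40, t, 35, 7, a), (t, 40, t, 35, 7, v), (u, 27, b, 22, 12, m), (u, 27, b, 22, 17, v), (u, 27, b, 22, 19, m), (u, 27, b, 22, 5, u), (u, 27, b, 22, 8, w)}.
Filtering on F ≠ 33 leaves {(t, 16, k, 16, 7, a), (t, 16, k, 16, 7, v), (t, 40, t, 35, 34, q), (t, 40, t, 35, 39, z), (t, 40, t, 35, 7, a), (t, 40, t, 35, 7, v), (u, 27, b, 22, 12, m), (u, 27, b, 22, 17, v), (u, 27, b, 22, 19, m), (u, 27, b, 22, 5, u), (u, 27, b, 22, 8, w)}.
Keep only column(s) D, A (2 duplicate(s) eliminated): {(b, 12), (b, 17), (b, 19), (b, 5), (b, 8), (k, 7), (t, 34), (t, 39), (t, 7)}

{(b, 12), (b, 17), (b, 19), (b, 5), (b, 8), (k, 7), (t, 34), (t, 39), (t, 7)}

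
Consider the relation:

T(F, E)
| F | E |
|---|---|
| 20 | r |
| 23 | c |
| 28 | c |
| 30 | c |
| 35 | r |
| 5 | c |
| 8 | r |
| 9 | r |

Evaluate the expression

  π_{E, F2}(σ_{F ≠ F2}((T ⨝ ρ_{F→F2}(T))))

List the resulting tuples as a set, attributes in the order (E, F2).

ρ[F→F2]: schema becomes (F2, E); tuples unchanged.
T ⋈ ρ_{F→F2}(T) (natural join on E): {(20, r, 20), (20, r, 35), (20, r, 8), (20, r, 9), (23, c, 23), (23, c, 28), (23, c, 30), (23, c, 5), (28, c, 23), (28, c, 28), (28, c, 30), (28, c, 5), (30, c, 23), (30, c, 28), (30, c, 30), (30, c, 5), (35, r, 20), (35, r, 35), (35, r, 8), (35, r, 9), (5, c, 23), (5, c, 28), (5, c, 30), (5, c, 5), (8, r, 20), (8, r, 35), (8, r, 8), (8, r, 9), (9, r, 20), (9, r, 35), (9, r, 8), (9, r, 9)}
σ[F ≠ F2]: keep tuples satisfying F ≠ F2 → {(20, r, 35), (20, r, 8), (20, r, 9), (23, c, 28), (23, c, 30), (23, c, 5), (28, c, 23), (28, c, 30), (28, c, 5), (30, c, 23), (30, c, 28), (30, c, 5), (35, r, 20), (35, r, 8), (35, r, 9), (5, c, 23), (5, c, 28), (5, c, 30), (8, r, 20), (8, r, 35), (8, r, 9), (9, r, 20), (9, r, 35), (9, r, 8)}
Keep only column(s) E, F2 (16 duplicate(s) eliminated): {(c, 23), (c, 28), (c, 30), (c, 5), (r, 20), (r, 35), (r, 8), (r, 9)}

{(c, 23), (c, 28), (c, 30), (c, 5), (r, 20), (r, 35), (r, 8), (r, 9)}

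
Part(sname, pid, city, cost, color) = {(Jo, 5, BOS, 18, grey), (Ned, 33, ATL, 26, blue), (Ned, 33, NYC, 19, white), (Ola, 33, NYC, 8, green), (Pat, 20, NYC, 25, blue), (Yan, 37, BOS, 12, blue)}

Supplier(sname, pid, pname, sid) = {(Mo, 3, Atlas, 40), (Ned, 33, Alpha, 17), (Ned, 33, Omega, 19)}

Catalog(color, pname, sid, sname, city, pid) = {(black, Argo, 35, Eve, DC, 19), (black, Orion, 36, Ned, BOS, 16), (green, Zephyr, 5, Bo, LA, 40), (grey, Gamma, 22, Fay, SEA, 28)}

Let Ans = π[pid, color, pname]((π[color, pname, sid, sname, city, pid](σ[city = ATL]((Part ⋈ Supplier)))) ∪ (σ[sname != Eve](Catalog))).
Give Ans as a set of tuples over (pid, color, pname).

{(16, black, Orion), (28, grey, Gamma), (33, blue, Alpha), (33, blue, Omega), (40, green, Zephyr)}

Joining Part and Supplier on sname, pid yields {(Ned, 33, ATL, 26, blue, Alpha, 17), (Ned, 33, ATL, 26, blue, Omega, 19), (Ned, 33, NYC, 19, white, Alpha, 17), (Ned, 33, NYC, 19, white, Omega, 19)}.
σ[city = ATL]: keep tuples satisfying city = ATL → {(Ned, 33, ATL, 26, blue, Alpha, 17), (Ned, 33, ATL, 26, blue, Omega, 19)}
Keep only column(s) color, pname, sid, sname, city, pid: {(blue, Alpha, 17, Ned, ATL, 33), (blue, Omega, 19, Ned, ATL, 33)}
σ[sname != Eve]: keep tuples satisfying sname != Eve → {(black, Orion, 36, Ned, BOS, 16), (green, Zephyr, 5, Bo, LA, 40), (grey, Gamma, 22, Fay, SEA, 28)}
Union: {(blue, Alpha, 17, Ned, ATL, 33), (blue, Omega, 19, Ned, ATL, 33)} with {(black, Orion, 36, Ned, BOS, 16), (green, Zephyr, 5, Bo, LA, 40), (grey, Gamma, 22, Fay, SEA, 28)} → {(black, Orion, 36, Ned, BOS, 16), (blue, Alpha, 17, Ned, ATL, 33), (blue, Omega, 19, Ned, ATL, 33), (green, Zephyr, 5, Bo, LA, 40), (grey, Gamma, 22, Fay, SEA, 28)}
Keep only column(s) pid, color, pname: {(16, black, Orion), (28, grey, Gamma), (33, blue, Alpha), (33, blue, Omega), (40, green, Zephyr)}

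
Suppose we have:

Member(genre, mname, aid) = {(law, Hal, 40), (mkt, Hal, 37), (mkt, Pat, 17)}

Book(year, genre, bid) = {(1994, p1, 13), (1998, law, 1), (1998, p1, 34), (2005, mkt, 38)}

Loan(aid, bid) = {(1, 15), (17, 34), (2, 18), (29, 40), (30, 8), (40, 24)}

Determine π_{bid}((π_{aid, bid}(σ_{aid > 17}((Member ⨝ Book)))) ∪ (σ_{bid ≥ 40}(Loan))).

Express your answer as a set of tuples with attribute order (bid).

{1, 38, 40}

Member ⋈ Book (natural join on genre): {(law, Hal, 40, 1998, 1), (mkt, Hal, 37, 2005, 38), (mkt, Pat, 17, 2005, 38)}
Filtering on aid > 17 leaves {(law, Hal, 40, 1998, 1), (mkt, Hal, 37, 2005, 38)}.
π_{aid, bid} gives {(37, 38), (40, 1)}.
Filtering on bid ≥ 40 leaves {(29, 40)}.
Taking the union: {(29, 40), (37, 38), (40, 1)}
π_{bid} gives {1, 38, 40}.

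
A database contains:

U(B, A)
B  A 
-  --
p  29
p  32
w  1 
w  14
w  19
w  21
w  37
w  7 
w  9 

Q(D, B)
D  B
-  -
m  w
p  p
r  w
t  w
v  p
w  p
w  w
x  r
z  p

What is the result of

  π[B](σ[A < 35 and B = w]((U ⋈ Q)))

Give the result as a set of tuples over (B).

U ⋈ Q (natural join on B): {(p, 29, p), (p, 29, v), (p, 29, w), (p, 29, z), (p, 32, p), (p, 32, v), (p, 32, w), (p, 32, z), (w, 1, m), (w, 1, r), (w, 1, t), (w, 1, w), (w, 14, m), (w, 14, r), (w, 14, t), (w, 14, w), (w, 19, m), (w, 19, r), (w, 19, t), (w, 19, w), (w, 21, m), (w, 21, r), (w, 21, t), (w, 21, w), (w, 37, m), (w, 37, r), (w, 37, t), (w, 37, w), (w, 7, m), (w, 7, r), (w, 7, t), (w, 7, w), (w, 9, m), (w, 9, r), (w, 9, t), (w, 9, w)}
σ[A < 35 and B = w]: keep tuples satisfying A < 35 and B = w → {(w, 1, m), (w, 1, r), (w, 1, t), (w, 1, w), (w, 14, m), (w, 14, r), (w, 14, t), (w, 14, w), (w, 19, m), (w, 19, r), (w, 19, t), (w, 19, w), (w, 21, m), (w, 21, r), (w, 21, t), (w, 21, w), (w, 7, m), (w, 7, r), (w, 7, t), (w, 7, w), (w, 9, m), (w, 9, r), (w, 9, t), (w, 9, w)}
π_{B} gives {w} (23 duplicate(s) eliminated).

{w}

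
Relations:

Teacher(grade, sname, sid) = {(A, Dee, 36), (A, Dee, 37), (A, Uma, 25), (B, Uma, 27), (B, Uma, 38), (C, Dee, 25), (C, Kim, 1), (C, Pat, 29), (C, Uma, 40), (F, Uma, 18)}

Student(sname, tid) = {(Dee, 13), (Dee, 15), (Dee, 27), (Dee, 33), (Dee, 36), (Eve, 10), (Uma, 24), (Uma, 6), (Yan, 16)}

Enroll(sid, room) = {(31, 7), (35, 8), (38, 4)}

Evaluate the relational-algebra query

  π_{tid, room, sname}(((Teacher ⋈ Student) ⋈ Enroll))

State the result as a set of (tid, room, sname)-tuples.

Joining Teacher and Student on sname yields {(A, Dee, 36, 13), (A, Dee, 36, 15), (A, Dee, 36, 27), (A, Dee, 36, 33), (A, Dee, 36, 36), (A, Dee, 37, 13), (A, Dee, 37, 15), (A, Dee, 37, 27), (A, Dee, 37, 33), (A, Dee, 37, 36), (A, Uma, 25, 24), (A, Uma, 25, 6), (B, Uma, 27, 24), (B, Uma, 27, 6), (B, Uma, 38, 24), (B, Uma, 38, 6), (C, Dee, 25, 13), (C, Dee, 25, 15), (C, Dee, 25, 27), (C, Dee, 25, 33), (C, Dee, 25, 36), (C, Uma, 40, 24), (C, Uma, 40, 6), (F, Uma, 18, 24), (F, Uma, 18, 6)}.
Joining (Teacher ⋈ Student) and Enroll on sid yields {(B, Uma, 38, 24, 4), (B, Uma, 38, 6, 4)}.
Keep only column(s) tid, room, sname: {(24, 4, Uma), (6, 4, Uma)}

{(24, 4, Uma), (6, 4, Uma)}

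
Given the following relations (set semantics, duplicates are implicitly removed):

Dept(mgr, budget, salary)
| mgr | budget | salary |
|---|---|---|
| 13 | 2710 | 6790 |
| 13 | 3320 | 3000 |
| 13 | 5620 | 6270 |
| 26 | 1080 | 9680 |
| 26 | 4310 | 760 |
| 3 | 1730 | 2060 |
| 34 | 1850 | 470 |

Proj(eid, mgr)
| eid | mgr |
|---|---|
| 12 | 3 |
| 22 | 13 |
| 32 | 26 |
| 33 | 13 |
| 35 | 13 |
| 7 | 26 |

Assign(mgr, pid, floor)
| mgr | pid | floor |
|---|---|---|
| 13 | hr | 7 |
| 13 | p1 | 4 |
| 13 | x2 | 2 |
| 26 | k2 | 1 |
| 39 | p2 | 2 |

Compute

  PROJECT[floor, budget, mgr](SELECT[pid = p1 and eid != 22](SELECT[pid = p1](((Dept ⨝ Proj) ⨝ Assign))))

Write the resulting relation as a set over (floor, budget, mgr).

{(4, 2710, 13), (4, 3320, 13), (4, 5620, 13)}

Joining Dept and Proj on mgr yields {(13, 2710, 6790, 22), (13, 2710, 6790, 33), (13, 2710, 6790, 35), (13, 3320, 3000, 22), (13, 3320, 3000, 33), (13, 3320, 3000, 35), (13, 5620, 6270, 22), (13, 5620, 6270, 33), (13, 5620, 6270, 35), (26, 1080, 9680, 32), (26, 1080, 9680, 7), (26, 4310, 760, 32), (26, 4310, 760, 7), (3, 1730, 2060, 12)}.
Joining (Dept ⨝ Proj) and Assign on mgr yields {(13, 2710, 6790, 22, hr, 7), (13, 2710, 6790, 22, p1, 4), (13, 2710, 6790, 22, x2, 2), (13, 2710, 6790, 33, hr, 7), (13, 2710, 6790, 33, p1, 4), (13, 2710, 6790, 33, x2, 2), (13, 2710, 6790, 35, hr, 7), (13, 2710, 6790, 35, p1, 4), (13, 2710, 6790, 35, x2, 2), (13, 3320, 3000, 22, hr, 7), (13, 3320, 3000, 22, p1, 4), (13, 3320, 3000, 22, x2, 2), (13, 3320, 3000, 33, hr, 7), (13, 3320, 3000, 33, p1, 4), (13, 3320, 3000, 33, x2, 2), (13, 3320, 3000, 35, hr, 7), (13, 3320, 3000, 35, p1, 4), (13, 3320, 3000, 35, x2, 2), (13, 5620, 6270, 22, hr, 7), (13, 5620, 6270, 22, p1, 4), (13, 5620, 6270, 22, x2, 2), (13, 5620, 6270, 33, hr, 7), (13, 5620, 6270, 33, p1, 4), (13, 5620, 6270, 33, x2, 2), (13, 5620, 6270, 35, hr, 7), (13, 5620, 6270, 35, p1, 4), (13, 5620, 6270, 35, x2, 2), (26, 1080, 9680, 32, k2, 1), (26, 1080, 9680, 7, k2, 1), (26, 4310, 760, 32, k2, 1), (26, 4310, 760, 7, k2, 1)}.
Filtering on pid = p1 leaves {(13, 2710, 6790, 22, p1, 4), (13, 2710, 6790, 33, p1, 4), (13, 2710, 6790, 35, p1, 4), (13, 3320, 3000, 22, p1, 4), (13, 3320, 3000, 33, p1, 4), (13, 3320, 3000, 35, p1, 4), (13, 5620, 6270, 22, p1, 4), (13, 5620, 6270, 33, p1, 4), (13, 5620, 6270, 35, p1, 4)}.
Filtering on pid = p1 and eid != 22 leaves {(13, 2710, 6790, 33, p1, 4), (13, 2710, 6790, 35, p1, 4), (13, 3320, 3000, 33, p1, 4), (13, 3320, 3000, 35, p1, 4), (13, 5620, 6270, 33, p1, 4), (13, 5620, 6270, 35, p1, 4)}.
Projecting to floor, budget, mgr (3 duplicate(s) eliminated): {(4, 2710, 13), (4, 3320, 13), (4, 5620, 13)}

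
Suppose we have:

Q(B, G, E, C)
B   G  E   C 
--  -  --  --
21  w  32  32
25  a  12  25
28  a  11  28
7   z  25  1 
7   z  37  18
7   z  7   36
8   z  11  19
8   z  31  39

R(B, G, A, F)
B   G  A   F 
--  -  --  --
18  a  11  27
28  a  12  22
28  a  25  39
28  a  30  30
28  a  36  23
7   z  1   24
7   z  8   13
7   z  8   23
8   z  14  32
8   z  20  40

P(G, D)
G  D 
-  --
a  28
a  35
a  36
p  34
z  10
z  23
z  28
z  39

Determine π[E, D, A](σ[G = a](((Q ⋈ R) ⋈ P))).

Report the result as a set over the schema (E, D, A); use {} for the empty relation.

{(11, 28, 12), (11, 28, 25), (11, 28, 30), (11, 28, 36), (11, 35, 12), (11, 35, 25), (11, 35, 30), (11, 35, 36), (11, 36, 12), (11, 36, 25), (11, 36, 30), (11, 36, 36)}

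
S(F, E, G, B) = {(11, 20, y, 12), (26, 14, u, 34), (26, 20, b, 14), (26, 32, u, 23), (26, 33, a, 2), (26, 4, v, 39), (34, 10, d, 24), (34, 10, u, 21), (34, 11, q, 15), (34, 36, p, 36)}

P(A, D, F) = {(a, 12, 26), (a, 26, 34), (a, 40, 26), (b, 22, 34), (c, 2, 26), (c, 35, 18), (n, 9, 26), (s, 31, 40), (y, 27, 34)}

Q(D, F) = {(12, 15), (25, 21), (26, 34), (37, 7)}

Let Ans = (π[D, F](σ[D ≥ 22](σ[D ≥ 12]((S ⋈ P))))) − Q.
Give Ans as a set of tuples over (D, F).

{(22, 34), (27, 34), (40, 26)}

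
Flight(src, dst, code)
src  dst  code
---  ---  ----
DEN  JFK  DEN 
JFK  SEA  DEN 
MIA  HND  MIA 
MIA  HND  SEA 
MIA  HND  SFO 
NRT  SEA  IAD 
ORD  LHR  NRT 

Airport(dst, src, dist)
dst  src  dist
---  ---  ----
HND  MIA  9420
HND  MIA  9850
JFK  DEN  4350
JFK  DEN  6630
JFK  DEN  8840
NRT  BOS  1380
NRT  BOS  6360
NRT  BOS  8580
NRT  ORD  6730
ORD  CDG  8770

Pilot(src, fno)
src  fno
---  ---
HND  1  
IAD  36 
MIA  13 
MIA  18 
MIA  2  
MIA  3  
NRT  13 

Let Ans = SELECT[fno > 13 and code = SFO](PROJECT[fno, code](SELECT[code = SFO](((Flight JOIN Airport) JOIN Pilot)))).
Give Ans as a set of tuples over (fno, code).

{(18, SFO)}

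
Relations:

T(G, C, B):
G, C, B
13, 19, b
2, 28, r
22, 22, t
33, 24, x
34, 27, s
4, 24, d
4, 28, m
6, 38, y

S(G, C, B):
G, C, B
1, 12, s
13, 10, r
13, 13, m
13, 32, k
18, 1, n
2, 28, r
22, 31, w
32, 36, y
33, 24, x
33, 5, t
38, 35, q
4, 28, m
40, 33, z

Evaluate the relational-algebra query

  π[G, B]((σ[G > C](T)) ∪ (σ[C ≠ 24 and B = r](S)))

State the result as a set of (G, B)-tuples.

Apply σ_{G > C}; surviving tuples: {(33, 24, x), (34, 27, s)}
Apply σ_{C ≠ 24 and B = r}; surviving tuples: {(13, 10, r), (2, 28, r)}
Taking the union: {(13, 10, r), (2, 28, r), (33, 24, x), (34, 27, s)}
Keep only column(s) G, B: {(13, r), (2, r), (33, x), (34, s)}

{(13, r), (2, r), (33, x), (34, s)}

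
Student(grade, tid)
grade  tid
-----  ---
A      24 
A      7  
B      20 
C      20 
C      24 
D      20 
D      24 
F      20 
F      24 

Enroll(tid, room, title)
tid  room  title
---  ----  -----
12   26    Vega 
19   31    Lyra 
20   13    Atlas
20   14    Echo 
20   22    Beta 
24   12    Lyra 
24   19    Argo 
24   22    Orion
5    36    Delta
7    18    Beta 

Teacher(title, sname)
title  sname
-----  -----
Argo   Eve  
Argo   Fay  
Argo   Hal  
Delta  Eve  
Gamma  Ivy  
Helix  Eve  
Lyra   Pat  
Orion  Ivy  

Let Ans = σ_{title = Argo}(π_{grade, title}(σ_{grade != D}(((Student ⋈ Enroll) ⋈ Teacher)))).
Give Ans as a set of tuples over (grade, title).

Student ⋈ Enroll (natural join on tid): {(A, 24, 12, Lyra), (A, 24, 19, Argo), (A, 24, 22, Orion), (A, 7, 18, Beta), (B, 20, 13, Atlas), (B, 20, 14, Echo), (B, 20, 22, Beta), (C, 20, 13, Atlas), (C, 20, 14, Echo), (C, 20, 22, Beta), (C, 24, 12, Lyra), (C, 24, 19, Argo), (C, 24, 22, Orion), (D, 20, 13, Atlas), (D, 20, 14, Echo), (D, 20, 22, Beta), (D, 24, 12, Lyra), (D, 24, 19, Argo), (D, 24, 22, Orion), (F, 20, 13, Atlas), (F, 20, 14, Echo), (F, 20, 22, Beta), (F, 24, 12, Lyra), (F, 24, 19, Argo), (F, 24, 22, Orion)}
(Student ⋈ Enroll) ⋈ Teacher (natural join on title): {(A, 24, 12, Lyra, Pat), (A, 24, 19, Argo, Eve), (A, 24, 19, Argo, Fay), (A, 24, 19, Argo, Hal), (A, 24, 22, Orion, Ivy), (C, 24, 12, Lyra, Pat), (C, 24, 19, Argo, Eve), (C, 24, 19, Argo, Fay), (C, 24, 19, Argo, Hal), (C, 24, 22, Orion, Ivy), (D, 24, 12, Lyra, Pat), (D, 24, 19, Argo, Eve), (D, 24, 19, Argo, Fay), (D, 24, 19, Argo, Hal), (D, 24, 22, Orion, Ivy), (F, 24, 12, Lyra, Pat), (F, 24, 19, Argo, Eve), (F, 24, 19, Argo, Fay), (F, 24, 19, Argo, Hal), (F, 24, 22, Orion, Ivy)}
Selection grade != D: {(A, 24, 12, Lyra, Pat), (A, 24, 19, Argo, Eve), (A, 24, 19, Argo, Fay), (A, 24, 19, Argo, Hal), (A, 24, 22, Orion, Ivy), (C, 24, 12, Lyra, Pat), (C, 24, 19, Argo, Eve), (C, 24, 19, Argo, Fay), (C, 24, 19, Argo, Hal), (C, 24, 22, Orion, Ivy), (F, 24, 12, Lyra, Pat), (F, 24, 19, Argo, Eve), (F, 24, 19, Argo, Fay), (F, 24, 19, Argo, Hal), (F, 24, 22, Orion, Ivy)}
Keep only column(s) grade, title (6 duplicate(s) eliminated): {(A, Argo), (A, Lyra), (A, Orion), (C, Argo), (C, Lyra), (C, Orion), (F, Argo), (F, Lyra), (F, Orion)}
Selection title = Argo: {(A, Argo), (C, Argo), (F, Argo)}

{(A, Argo), (C, Argo), (F, Argo)}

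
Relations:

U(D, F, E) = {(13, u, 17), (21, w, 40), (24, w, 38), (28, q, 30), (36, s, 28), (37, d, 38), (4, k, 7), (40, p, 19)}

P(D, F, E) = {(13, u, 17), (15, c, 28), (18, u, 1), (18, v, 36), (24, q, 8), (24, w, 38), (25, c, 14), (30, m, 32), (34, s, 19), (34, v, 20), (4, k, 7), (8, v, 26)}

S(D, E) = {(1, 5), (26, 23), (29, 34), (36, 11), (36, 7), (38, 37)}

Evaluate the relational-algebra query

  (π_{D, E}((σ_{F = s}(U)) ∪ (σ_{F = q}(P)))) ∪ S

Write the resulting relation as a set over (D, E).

σ[F = s]: keep tuples satisfying F = s → {(36, s, 28)}
σ[F = q]: keep tuples satisfying F = q → {(24, q, 8)}
Taking the union: {(24, q, 8), (36, s, 28)}
π[D, E]: project onto (D, E) → {(24, 8), (36, 28)}
Taking the union: {(1, 5), (24, 8), (26, 23), (29, 34), (36, 11), (36, 28), (36, 7), (38, 37)}

{(1, 5), (24, 8), (26, 23), (29, 34), (36, 11), (36, 28), (36, 7), (38, 37)}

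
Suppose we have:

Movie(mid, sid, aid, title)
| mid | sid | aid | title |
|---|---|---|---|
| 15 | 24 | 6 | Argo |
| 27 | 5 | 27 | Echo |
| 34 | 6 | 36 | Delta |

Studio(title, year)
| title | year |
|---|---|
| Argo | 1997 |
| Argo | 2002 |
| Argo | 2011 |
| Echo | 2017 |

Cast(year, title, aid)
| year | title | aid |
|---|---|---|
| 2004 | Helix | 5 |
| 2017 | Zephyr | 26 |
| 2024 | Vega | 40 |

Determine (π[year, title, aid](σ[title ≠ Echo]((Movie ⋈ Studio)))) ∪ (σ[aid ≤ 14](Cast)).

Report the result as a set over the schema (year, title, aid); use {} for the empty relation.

{(1997, Argo, 6), (2002, Argo, 6), (2004, Helix, 5), (2011, Argo, 6)}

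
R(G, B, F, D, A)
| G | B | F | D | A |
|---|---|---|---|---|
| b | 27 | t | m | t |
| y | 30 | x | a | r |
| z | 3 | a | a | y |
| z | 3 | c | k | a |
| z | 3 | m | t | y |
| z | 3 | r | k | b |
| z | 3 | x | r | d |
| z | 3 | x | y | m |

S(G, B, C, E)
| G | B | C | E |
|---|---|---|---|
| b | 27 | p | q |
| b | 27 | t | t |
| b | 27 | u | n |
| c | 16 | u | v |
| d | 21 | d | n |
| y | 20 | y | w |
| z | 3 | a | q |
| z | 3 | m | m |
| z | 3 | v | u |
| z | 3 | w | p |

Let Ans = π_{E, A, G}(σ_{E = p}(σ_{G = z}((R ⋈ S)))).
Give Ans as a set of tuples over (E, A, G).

{(p, a, z), (p, b, z), (p, d, z), (p, m, z), (p, y, z)}

R ⋈ S (natural join on G, B): {(b, 27, t, m, t, p, q), (b, 27, t, m, t, t, t), (b, 27, t, m, t, u, n), (z, 3, a, a, y, a, q), (z, 3, a, a, y, m, m), (z, 3, a, a, y, v, u), (z, 3, a, a, y, w, p), (z, 3, c, k, a, a, q), (z, 3, c, k, a, m, m), (z, 3, c, k, a, v, u), (z, 3, c, k, a, w, p), (z, 3, m, t, y, a, q), (z, 3, m, t, y, m, m), (z, 3, m, t, y, v, u), (z, 3, m, t, y, w, p), (z, 3, r, k, b, a, q), (z, 3, r, k, b, m, m), (z, 3, r, k, b, v, u), (z, 3, r, k, b, w, p), (z, 3, x, r, d, a, q), (z, 3, x, r, d, m, m), (z, 3, x, r, d, v, u), (z, 3, x, r, d, w, p), (z, 3, x, y, m, a, q), (z, 3, x, y, m, m, m), (z, 3, x, y, m, v, u), (z, 3, x, y, m, w, p)}
Selection G = z: {(z, 3, a, a, y, a, q), (z, 3, a, a, y, m, m), (z, 3, a, a, y, v, u), (z, 3, a, a, y, w, p), (z, 3, c, k, a, a, q), (z, 3, c, k, a, m, m), (z, 3, c, k, a, v, u), (z, 3, c, k, a, w, p), (z, 3, m, t, y, a, q), (z, 3, m, t, y, m, m), (z, 3, m, t, y, v, u), (z, 3, m, t, y, w, p), (z, 3, r, k, b, a, q), (z, 3, r, k, b, m, m), (z, 3, r, k, b, v, u), (z, 3, r, k, b, w, p), (z, 3, x, r, d, a, q), (z, 3, x, r, d, m, m), (z, 3, x, r, d, v, u), (z, 3, x, r, d, w, p), (z, 3, x, y, m, a, q), (z, 3, x, y, m, m, m), (z, 3, x, y, m, v, u), (z, 3, x, y, m, w, p)}
Selection E = p: {(z, 3, a, a, y, w, p), (z, 3, c, k, a, w, p), (z, 3, m, t, y, w, p), (z, 3, r, k, b, w, p), (z, 3, x, r, d, w, p), (z, 3, x, y, m, w, p)}
Keep only column(s) E, A, G (1 duplicate(s) eliminated): {(p, a, z), (p, b, z), (p, d, z), (p, m, z), (p, y, z)}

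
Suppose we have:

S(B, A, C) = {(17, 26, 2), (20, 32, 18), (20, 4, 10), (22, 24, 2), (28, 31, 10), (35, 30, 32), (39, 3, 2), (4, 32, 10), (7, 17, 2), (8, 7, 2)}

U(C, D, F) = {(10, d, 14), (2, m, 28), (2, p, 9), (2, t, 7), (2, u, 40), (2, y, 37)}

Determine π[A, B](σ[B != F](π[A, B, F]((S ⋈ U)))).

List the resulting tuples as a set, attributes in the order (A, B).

Natural join on C: {(17, 26, 2, m, 28), (17, 26, 2, p, 9), (17, 26, 2, t, 7), (17, 26, 2, u, 40), (17, 26, 2, y, 37), (20, 4, 10, d, 14), (22, 24, 2, m, 28), (22, 24, 2, p, 9), (22, 24, 2, t, 7), (22, 24, 2, u, 40), (22, 24, 2, y, 37), (28, 31, 10, d, 14), (39, 3, 2, m, 28), (39, 3, 2, p, 9), (39, 3, 2, t, 7), (39, 3, 2, u, 40), (39, 3, 2, y, 37), (4, 32, 10, d, 14), (7, 17, 2, m, 28), (7, 17, 2, p, 9), (7, 17, 2, t, 7), (7, 17, 2, u, 40), (7, 17, 2, y, 37), (8, 7, 2, m, 28), (8, 7, 2, p, 9), (8, 7, 2, t, 7), (8, 7, 2, u, 40), (8, 7, 2, y, 37)}
Projecting to A, B, F: {(17, 7, 28), (17, 7, 37), (17, 7, 40), (17, 7, 7), (17, 7, 9), (24, 22, 28), (24, 22, 37), (24, 22, 40), (24, 22, 7), (24, 22, 9), (26, 17, 28), (26, 17, 37), (26, 17, 40), (26, 17, 7), (26, 17, 9), (3, 39, 28), (3, 39, 37), (3, 39, 40), (3, 39, 7), (3, 39, 9), (31, 28, 14), (32, 4, 14), (4, 20, 14), (7, 8, 28), (7, 8, 37), (7, 8, 40), (7, 8, 7), (7, 8, 9)}
σ[B != F]: keep tuples satisfying B != F → {(17, 7, 28), (17, 7, 37), (17, 7, 40), (17, 7, 9), (24, 22, 28), (24, 22, 37), (24, 22, 40), (24, 22, 7), (24, 22, 9), (26, 17, 28), (26, 17, 37), (26, 17, 40), (26, 17, 7), (26, 17, 9), (3, 39, 28), (3, 39, 37), (3, 39, 40), (3, 39, 7), (3, 39, 9), (31, 28, 14), (32, 4, 14), (4, 20, 14), (7, 8, 28), (7, 8, 37), (7, 8, 40), (7, 8, 7), (7, 8, 9)}
Projecting to A, B (19 duplicate(s) eliminated): {(17, 7), (24, 22), (26, 17), (3, 39), (31, 28), (32, 4), (4, 20), (7, 8)}

{(17, 7), (24, 22), (26, 17), (3, 39), (31, 28), (32, 4), (4, 20), (7, 8)}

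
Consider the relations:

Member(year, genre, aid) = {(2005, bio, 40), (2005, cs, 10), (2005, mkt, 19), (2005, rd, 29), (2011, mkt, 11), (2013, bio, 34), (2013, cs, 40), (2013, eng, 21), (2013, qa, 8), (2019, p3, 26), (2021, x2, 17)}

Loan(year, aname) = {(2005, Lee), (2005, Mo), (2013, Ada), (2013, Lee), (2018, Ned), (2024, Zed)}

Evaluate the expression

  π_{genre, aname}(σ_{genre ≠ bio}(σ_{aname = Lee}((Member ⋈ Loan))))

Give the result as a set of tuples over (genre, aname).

{(cs, Lee), (eng, Lee), (mkt, Lee), (qa, Lee), (rd, Lee)}

Joining Member and Loan on year yields {(2005, bio, 40, Lee), (2005, bio, 40, Mo), (2005, cs, 10, Lee), (2005, cs, 10, Mo), (2005, mkt, 19, Lee), (2005, mkt, 19, Mo), (2005, rd, 29, Lee), (2005, rd, 29, Mo), (2013, bio, 34, Ada), (2013, bio, 34, Lee), (2013, cs, 40, Ada), (2013, cs, 40, Lee), (2013, eng, 21, Ada), (2013, eng, 21, Lee), (2013, qa, 8, Ada), (2013, qa, 8, Lee)}.
σ[aname = Lee]: keep tuples satisfying aname = Lee → {(2005, bio, 40, Lee), (2005, cs, 10, Lee), (2005, mkt, 19, Lee), (2005, rd, 29, Lee), (2013, bio, 34, Lee), (2013, cs, 40, Lee), (2013, eng, 21, Lee), (2013, qa, 8, Lee)}
σ[genre ≠ bio]: keep tuples satisfying genre ≠ bio → {(2005, cs, 10, Lee), (2005, mkt, 19, Lee), (2005, rd, 29, Lee), (2013, cs, 40, Lee), (2013, eng, 21, Lee), (2013, qa, 8, Lee)}
Keep only column(s) genre, aname (1 duplicate(s) eliminated): {(cs, Lee), (eng, Lee), (mkt, Lee), (qa, Lee), (rd, Lee)}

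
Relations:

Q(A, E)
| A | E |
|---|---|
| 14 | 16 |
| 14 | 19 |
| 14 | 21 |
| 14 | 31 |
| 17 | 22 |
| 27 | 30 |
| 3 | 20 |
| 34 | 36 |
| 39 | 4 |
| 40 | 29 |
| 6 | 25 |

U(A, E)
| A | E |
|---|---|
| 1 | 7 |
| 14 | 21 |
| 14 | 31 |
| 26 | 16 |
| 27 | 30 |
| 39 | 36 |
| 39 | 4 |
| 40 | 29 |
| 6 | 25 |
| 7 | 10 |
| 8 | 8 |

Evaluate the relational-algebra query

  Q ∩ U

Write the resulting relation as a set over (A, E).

{(14, 21), (14, 31), (27, 30), (39, 4), (40, 29), (6, 25)}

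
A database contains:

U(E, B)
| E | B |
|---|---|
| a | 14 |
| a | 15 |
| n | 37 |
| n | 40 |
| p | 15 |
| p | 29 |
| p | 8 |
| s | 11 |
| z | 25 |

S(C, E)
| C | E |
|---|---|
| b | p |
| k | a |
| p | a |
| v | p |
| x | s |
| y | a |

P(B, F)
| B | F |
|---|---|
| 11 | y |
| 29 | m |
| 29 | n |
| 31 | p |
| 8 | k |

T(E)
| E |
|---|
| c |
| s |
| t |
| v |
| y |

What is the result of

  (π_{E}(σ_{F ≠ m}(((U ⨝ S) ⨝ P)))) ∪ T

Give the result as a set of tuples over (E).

Joining U and S on E yields {(a, 14, k), (a, 14, p), (a, 14, y), (a, 15, k), (a, 15, p), (a, 15, y), (p, 15, b), (p, 15, v), (p, 29, b), (p, 29, v), (p, 8, b), (p, 8, v), (s, 11, x)}.
Joining (U ⨝ S) and P on B yields {(p, 29, b, m), (p, 29, b, n), (p, 29, v, m), (p, 29, v, n), (p, 8, b, k), (p, 8, v, k), (s, 11, x, y)}.
Apply σ_{F ≠ m}; surviving tuples: {(p, 29, b, n), (p, 29, v, n), (p, 8, b, k), (p, 8, v, k), (s, 11, x, y)}
Projecting to E (3 duplicate(s) eliminated): {p, s}
Set union of the two operands is {c, p, s, t, v, y}.

{c, p, s, t, v, y}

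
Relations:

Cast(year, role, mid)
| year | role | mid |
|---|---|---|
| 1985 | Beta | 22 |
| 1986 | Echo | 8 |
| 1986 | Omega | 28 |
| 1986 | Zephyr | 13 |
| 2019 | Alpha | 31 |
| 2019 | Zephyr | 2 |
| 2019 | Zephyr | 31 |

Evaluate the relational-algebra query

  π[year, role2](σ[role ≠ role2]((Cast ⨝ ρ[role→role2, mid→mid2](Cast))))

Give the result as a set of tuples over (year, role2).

ρ[role→role2, mid→mid2]: schema becomes (year, role2, mid2); tuples unchanged.
Joining Cast and ρ[role→role2, mid→mid2](Cast) on year yields {(1985, Beta, 22, Beta, 22), (1986, Echo, 8, Echo, 8), (1986, Echo, 8, Omega, 28), (1986, Echo, 8, Zephyr, 13), (1986, Omega, 28, Echo, 8), (1986, Omega, 28, Omega, 28), (1986, Omega, 28, Zephyr, 13), (1986, Zephyr, 13, Echo, 8), (1986, Zephyr, 13, Omega, 28), (1986, Zephyr, 13, Zephyr, 13), (2019, Alpha, 31, Alpha, 31), (2019, Alpha, 31, Zephyr, 2), (2019, Alpha, 31, Zephyr, 31), (2019, Zephyr, 2, Alpha, 31), (2019, Zephyr, 2, Zephyr, 2), (2019, Zephyr, 2, Zephyr, 31), (2019, Zephyr, 31, Alpha, 31), (2019, Zephyr, 31, Zephyr, 2), (2019, Zephyr, 31, Zephyr, 31)}.
Filtering on role ≠ role2 leaves {(1986, Echo, 8, Omega, 28), (1986, Echo, 8, Zephyr, 13), (1986, Omega, 28, Echo, 8), (1986, Omega, 28, Zephyr, 13), (1986, Zephyr, 13, Echo, 8), (1986, Zephyr, 13, Omega, 28), (2019, Alpha, 31, Zephyr, 2), (2019, Alpha, 31, Zephyr, 31), (2019, Zephyr, 2, Alpha, 31), (2019, Zephyr, 31, Alpha, 31)}.
π_{year, role2} gives {(1986, Echo), (1986, Omega), (1986, Zephyr), (2019, Alpha), (2019, Zephyr)} (5 duplicate(s) eliminated).

{(1986, Echo), (1986, Omega), (1986, Zephyr), (2019, Alpha), (2019, Zephyr)}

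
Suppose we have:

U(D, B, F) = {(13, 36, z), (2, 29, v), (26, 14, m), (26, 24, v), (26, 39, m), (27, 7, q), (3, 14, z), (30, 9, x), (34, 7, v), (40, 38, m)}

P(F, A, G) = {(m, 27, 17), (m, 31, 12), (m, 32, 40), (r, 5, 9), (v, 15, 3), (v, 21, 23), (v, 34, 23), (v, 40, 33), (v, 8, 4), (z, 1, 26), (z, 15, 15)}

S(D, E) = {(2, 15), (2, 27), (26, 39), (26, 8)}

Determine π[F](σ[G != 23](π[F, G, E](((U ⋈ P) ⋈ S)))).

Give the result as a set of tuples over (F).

{m, v}

Joining U and P on F yields {(13, 36, z, 1, 26), (13, 36, z, 15, 15), (2, 29, v, 15, 3), (2, 29, v, 21, 23), (2, 29, v, 34, 23), (2, 29, v, 40, 33), (2, 29, v, 8, 4), (26, 14, m, 27, 17), (26, 14, m, 31, 12), (26, 14, m, 32, 40), (26, 24, v, 15, 3), (26, 24, v, 21, 23), (26, 24, v, 34, 23), (26, 24, v, 40, 33), (26, 24, v, 8, 4), (26, 39, m, 27, 17), (26, 39, m, 31, 12), (26, 39, m, 32, 40), (3, 14, z, 1, 26), (3, 14, z, 15, 15), (34, 7, v, 15, 3), (34, 7, v, 21, 23), (34, 7, v, 34, 23), (34, 7, v, 40, 33), (34, 7, v, 8, 4), (40, 38, m, 27, 17), (40, 38, m, 31, 12), (40, 38, m, 32, 40)}.
Joining (U ⋈ P) and S on D yields {(2, 29, v, 15, 3, 15), (2, 29, v, 15, 3, 27), (2, 29, v, 21, 23, 15), (2, 29, v, 21, 23, 27), (2, 29, v, 34, 23, 15), (2, 29, v, 34, 23, 27), (2, 29, v, 40, 33, 15), (2, 29, v, 40, 33, 27), (2, 29, v, 8, 4, 15), (2, 29, v, 8, 4, 27), (26, 14, m, 27, 17, 39), (26, 14, m, 27, 17, 8), (26, 14, m, 31, 12, 39), (26, 14, m, 31, 12, 8), (26, 14, m, 32, 40, 39), (26, 14, m, 32, 40, 8), (26, 24, v, 15, 3, 39), (26, 24, v, 15, 3, 8), (26, 24, v, 21, 23, 39), (26, 24, v, 21, 23, 8), (26, 24, v, 34, 23, 39), (26, 24, v, 34, 23, 8), (26, 24, v, 40, 33, 39), (26, 24, v, 40, 33, 8), (26, 24, v, 8, 4, 39), (26, 24, v, 8, 4, 8), (26, 39, m, 27, 17, 39), (26, 39, m, 27, 17, 8), (26, 39, m, 31, 12, 39), (26, 39, m, 31, 12, 8), (26, 39, m, 32, 40, 39), (26, 39, m, 32, 40, 8)}.
Projecting to F, G, E (10 duplicate(s) eliminated): {(m, 12, 39), (m, 12, 8), (m, 17, 39), (m, 17, 8), (m, 40, 39), (m, 40, 8), (v, 23, 15), (v, 23, 27), (v, 23, 39), (v, 23, 8), (v, 3, 15), (v, 3, 27), (v, 3, 39), (v, 3, 8), (v, 33, 15), (v, 33, 27), (v, 33, 39), (v, 33, 8), (v, 4, 15), (v, 4, 27), (v, 4, 39), (v, 4, 8)}
Apply σ_{G != 23}; surviving tuples: {(m, 12, 39), (m, 12, 8), (m, 17, 39), (m, 17, 8), (m, 40, 39), (m, 40, 8), (v, 3, 15), (v, 3, 27), (v, 3, 39), (v, 3, 8), (v, 33, 15), (v, 33, 27), (v, 33, 39), (v, 33, 8), (v, 4, 15), (v, 4, 27), (v, 4, 39), (v, 4, 8)}
Projecting to F (16 duplicate(s) eliminated): {m, v}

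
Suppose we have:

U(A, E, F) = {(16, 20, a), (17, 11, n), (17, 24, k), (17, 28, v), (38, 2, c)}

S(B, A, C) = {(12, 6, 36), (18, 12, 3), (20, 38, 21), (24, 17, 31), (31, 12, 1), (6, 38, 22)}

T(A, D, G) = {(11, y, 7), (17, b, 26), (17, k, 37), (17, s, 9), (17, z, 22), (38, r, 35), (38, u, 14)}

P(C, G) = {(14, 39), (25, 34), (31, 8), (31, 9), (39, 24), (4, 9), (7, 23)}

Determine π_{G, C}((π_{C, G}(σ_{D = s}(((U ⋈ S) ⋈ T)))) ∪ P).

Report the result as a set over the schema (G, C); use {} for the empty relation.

Joining U and S on A yields {(17, 11, n, 24, 31), (17, 24, k, 24, 31), (17, 28, v, 24, 31), (38, 2, c, 20, 21), (38, 2, c, 6, 22)}.
Joining (U ⋈ S) and T on A yields {(17, 11, n, 24, 31, b, 26), (17, 11, n, 24, 31, k, 37), (17, 11, n, 24, 31, s, 9), (17, 11, n, 24, 31, z, 22), (17, 24, k, 24, 31, b, 26), (17, 24, k, 24, 31, k, 37), (17, 24, k, 24, 31, s, 9), (17, 24, k, 24, 31, z, 22), (17, 28, v, 24, 31, b, 26), (17, 28, v, 24, 31, k, 37), (17, 28, v, 24, 31, s, 9), (17, 28, v, 24, 31, z, 22), (38, 2, c, 20, 21, r, 35), (38, 2, c, 20, 21, u, 14), (38, 2, c, 6, 22, r, 35), (38, 2, c, 6, 22, u, 14)}.
Apply σ_{D = s}; surviving tuples: {(17, 11, n, 24, 31, s, 9), (17, 24, k, 24, 31, s, 9), (17, 28, v, 24, 31, s, 9)}
Projecting to C, G (2 duplicate(s) eliminated): {(31, 9)}
Union: {(31, 9)} with {(14, 39), (25, 34), (31, 8), (31, 9), (39, 24), (4, 9), (7, 23)} → {(14, 39), (25, 34), (31, 8), (31, 9), (39, 24), (4, 9), (7, 23)}
Projecting to G, C: {(23, 7), (24, 39), (34, 25), (39, 14), (8, 31), (9, 31), (9, 4)}

{(23, 7), (24, 39), (34, 25), (39, 14), (8, 31), (9, 31), (9, 4)}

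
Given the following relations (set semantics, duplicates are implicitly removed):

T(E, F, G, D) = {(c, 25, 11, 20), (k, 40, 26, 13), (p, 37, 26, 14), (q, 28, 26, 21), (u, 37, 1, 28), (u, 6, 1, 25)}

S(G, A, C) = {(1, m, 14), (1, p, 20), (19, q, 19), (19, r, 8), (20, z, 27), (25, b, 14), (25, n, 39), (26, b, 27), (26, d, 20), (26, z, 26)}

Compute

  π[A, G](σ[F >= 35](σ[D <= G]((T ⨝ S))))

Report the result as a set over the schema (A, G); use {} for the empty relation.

T ⋈ S (natural join on G): {(k, 40, 26, 13, b, 27), (k, 40, 26, 13, d, 20), (k, 40, 26, 13, z, 26), (p, 37, 26, 14, b, 27), (p, 37, 26, 14, d, 20), (p, 37, 26, 14, z, 26), (q, 28, 26, 21, b, 27), (q, 28, 26, 21, d, 20), (q, 28, 26, 21, z, 26), (u, 37, 1, 28, m, 14), (u, 37, 1, 28, p, 20), (u, 6, 1, 25, m, 14), (u, 6, 1, 25, p, 20)}
σ[D <= G]: keep tuples satisfying D <= G → {(k, 40, 26, 13, b, 27), (k, 40, 26, 13, d, 20), (k, 40, 26, 13, z, 26), (p, 37, 26, 14, b, 27), (p, 37, 26, 14, d, 20), (p, 37, 26, 14, z, 26), (q, 28, 26, 21, b, 27), (q, 28, 26, 21, d, 20), (q, 28, 26, 21, z, 26)}
σ[F >= 35]: keep tuples satisfying F >= 35 → {(k, 40, 26, 13, b, 27), (k, 40, 26, 13, d, 20), (k, 40, 26, 13, z, 26), (p, 37, 26, 14, b, 27), (p, 37, 26, 14, d, 20), (p, 37, 26, 14, z, 26)}
Projecting to A, G (3 duplicate(s) eliminated): {(b, 26), (d, 26), (z, 26)}

{(b, 26), (d, 26), (z, 26)}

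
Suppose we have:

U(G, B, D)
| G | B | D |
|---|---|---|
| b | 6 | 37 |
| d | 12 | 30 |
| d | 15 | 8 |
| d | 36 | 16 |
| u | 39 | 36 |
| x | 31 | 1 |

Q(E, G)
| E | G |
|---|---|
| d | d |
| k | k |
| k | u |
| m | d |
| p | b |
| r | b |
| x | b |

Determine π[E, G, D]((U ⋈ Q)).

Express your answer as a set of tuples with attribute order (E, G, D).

{(d, d, 16), (d, d, 30), (d, d, 8), (k, u, 36), (m, d, 16), (m, d, 30), (m, d, 8), (p, b, 37), (r, b, 37), (x, b, 37)}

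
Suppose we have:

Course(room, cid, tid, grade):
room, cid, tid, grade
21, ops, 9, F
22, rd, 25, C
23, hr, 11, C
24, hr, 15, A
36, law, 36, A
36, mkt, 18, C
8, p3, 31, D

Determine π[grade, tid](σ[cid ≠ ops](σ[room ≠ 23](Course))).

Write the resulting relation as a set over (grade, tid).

{(A, 15), (A, 36), (C, 18), (C, 25), (D, 31)}

Selection room ≠ 23: {(21, ops, 9, F), (22, rd, 25, C), (24, hr, 15, A), (36, law, 36, A), (36, mkt, 18, C), (8, p3, 31, D)}
Selection cid ≠ ops: {(22, rd, 25, C), (24, hr, 15, A), (36, law, 36, A), (36, mkt, 18, C), (8, p3, 31, D)}
π[grade, tid]: project onto (grade, tid) → {(A, 15), (A, 36), (C, 18), (C, 25), (D, 31)}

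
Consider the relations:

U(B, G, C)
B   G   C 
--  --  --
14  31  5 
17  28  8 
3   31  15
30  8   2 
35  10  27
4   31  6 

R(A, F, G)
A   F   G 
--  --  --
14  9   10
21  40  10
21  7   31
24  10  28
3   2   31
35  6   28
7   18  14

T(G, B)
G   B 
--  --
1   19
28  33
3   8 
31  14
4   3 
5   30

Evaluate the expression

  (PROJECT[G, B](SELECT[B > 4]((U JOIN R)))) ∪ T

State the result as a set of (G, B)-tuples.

{(1, 19), (10, 35), (28, 17), (28, 33), (3, 8), (31, 14), (4, 3), (5, 30)}

Joining U and R on G yields {(14, 31, 5, 21, 7), (14, 31, 5, 3, 2), (17, 28, 8, 24, 10), (17, 28, 8, 35, 6), (3, 31, 15, 21, 7), (3, 31, 15, 3, 2), (35, 10, 27, 14, 9), (35, 10, 27, 21, 40), (4, 31, 6, 21, 7), (4, 31, 6, 3, 2)}.
Filtering on B > 4 leaves {(14, 31, 5, 21, 7), (14, 31, 5, 3, 2), (17, 28, 8, 24, 10), (17, 28, 8, 35, 6), (35, 10, 27, 14, 9), (35, 10, 27, 21, 40)}.
π[G, B]: project onto (G, B) (3 duplicate(s) eliminated) → {(10, 35), (28, 17), (31, 14)}
Taking the union: {(1, 19), (10, 35), (28, 17), (28, 33), (3, 8), (31, 14), (4, 3), (5, 30)}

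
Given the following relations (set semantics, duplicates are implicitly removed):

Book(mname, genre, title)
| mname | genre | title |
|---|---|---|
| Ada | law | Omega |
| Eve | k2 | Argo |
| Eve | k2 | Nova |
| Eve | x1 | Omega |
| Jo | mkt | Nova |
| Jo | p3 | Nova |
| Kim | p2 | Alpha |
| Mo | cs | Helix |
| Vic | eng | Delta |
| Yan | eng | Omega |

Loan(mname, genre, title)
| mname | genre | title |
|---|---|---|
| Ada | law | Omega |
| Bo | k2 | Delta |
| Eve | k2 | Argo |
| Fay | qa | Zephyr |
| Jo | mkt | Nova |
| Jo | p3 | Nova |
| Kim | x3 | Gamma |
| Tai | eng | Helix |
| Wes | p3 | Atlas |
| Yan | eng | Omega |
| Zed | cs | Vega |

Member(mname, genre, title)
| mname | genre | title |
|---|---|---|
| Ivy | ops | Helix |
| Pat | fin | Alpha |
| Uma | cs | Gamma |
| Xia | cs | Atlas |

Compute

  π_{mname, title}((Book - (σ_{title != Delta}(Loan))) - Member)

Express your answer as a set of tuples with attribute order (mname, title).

{(Eve, Nova), (Eve, Omega), (Kim, Alpha), (Mo, Helix), (Vic, Delta)}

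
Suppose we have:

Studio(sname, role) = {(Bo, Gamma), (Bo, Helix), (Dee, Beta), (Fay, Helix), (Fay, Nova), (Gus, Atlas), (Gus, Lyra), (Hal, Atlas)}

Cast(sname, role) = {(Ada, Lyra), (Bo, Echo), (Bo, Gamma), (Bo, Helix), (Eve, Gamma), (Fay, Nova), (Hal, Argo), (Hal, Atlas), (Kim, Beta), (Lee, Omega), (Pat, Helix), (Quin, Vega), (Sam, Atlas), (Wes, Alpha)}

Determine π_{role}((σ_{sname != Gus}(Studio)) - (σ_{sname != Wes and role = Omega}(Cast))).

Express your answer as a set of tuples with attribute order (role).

{Atlas, Beta, Gamma, Helix, Nova}

Apply σ_{sname != Gus}; surviving tuples: {(Bo, Gamma), (Bo, Helix), (Dee, Beta), (Fay, Helix), (Fay, Nova), (Hal, Atlas)}
Apply σ_{sname != Wes and role = Omega}; surviving tuples: {(Lee, Omega)}
Difference: {(Bo, Gamma), (Bo, Helix), (Dee, Beta), (Fay, Helix), (Fay, Nova), (Hal, Atlas)} with {(Lee, Omega)} → {(Bo, Gamma), (Bo, Helix), (Dee, Beta), (Fay, Helix), (Fay, Nova), (Hal, Atlas)}
Keep only column(s) role (1 duplicate(s) eliminated): {Atlas, Beta, Gamma, Helix, Nova}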